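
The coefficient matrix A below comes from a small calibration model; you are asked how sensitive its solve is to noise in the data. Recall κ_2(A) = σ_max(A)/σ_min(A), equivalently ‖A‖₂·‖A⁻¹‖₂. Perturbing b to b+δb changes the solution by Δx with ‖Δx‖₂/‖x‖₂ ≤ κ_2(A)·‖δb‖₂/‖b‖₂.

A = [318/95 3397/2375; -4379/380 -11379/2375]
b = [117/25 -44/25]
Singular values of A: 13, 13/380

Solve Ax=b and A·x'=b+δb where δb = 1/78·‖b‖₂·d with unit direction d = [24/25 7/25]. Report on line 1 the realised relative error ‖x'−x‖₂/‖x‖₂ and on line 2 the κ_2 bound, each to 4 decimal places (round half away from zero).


from the listed singular values, σ₁ = 13, σ_n = 13/380
κ = σ_max/σ_min = 13/(13/380) = 380.0000
bound on ‖Δx‖/‖x‖: κ·ε = 380.0000·1/78 = 4.8718
solve Ax = b  →  x = [-44.7574 108.0178]
2-norm of b is 5.0000; of x, 116.9233
Δx = A⁻¹·δb where δb = 1/78·5.0000·d; ‖Δx‖ = 1.8738
dividing the unrounded norms, ‖Δx‖/‖x‖ = 0.0160
realised/bound (from unrounded values) ≈ 0.0033

0.0160
4.8718


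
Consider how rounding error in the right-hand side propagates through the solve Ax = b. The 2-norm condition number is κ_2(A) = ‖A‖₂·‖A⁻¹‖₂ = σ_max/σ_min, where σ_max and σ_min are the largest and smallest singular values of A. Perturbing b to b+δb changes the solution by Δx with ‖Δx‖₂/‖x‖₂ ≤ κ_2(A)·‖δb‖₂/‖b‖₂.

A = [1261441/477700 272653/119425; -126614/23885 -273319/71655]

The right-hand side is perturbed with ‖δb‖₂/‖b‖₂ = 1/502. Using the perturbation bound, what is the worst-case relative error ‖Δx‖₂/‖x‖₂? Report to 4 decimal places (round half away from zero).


form AᵀA = [27694378529/789610000 15544665071/592207500; 15544665071/592207500 8777296954/444155625] with trace 15587446321/284259600 and determinant 46854025/11370384
solving λ² − 15587446321/284259600·λ + 46854025/11370384 = 0 gives λ = 1369/25, 855625/11370384
κ_2(A) = √(λ_max/λ_min) = √((1369/25) / (855625/11370384)) = 26.9760
worst-case relative error ≤ 26.9760 × 1/502 = 0.0537

0.0537


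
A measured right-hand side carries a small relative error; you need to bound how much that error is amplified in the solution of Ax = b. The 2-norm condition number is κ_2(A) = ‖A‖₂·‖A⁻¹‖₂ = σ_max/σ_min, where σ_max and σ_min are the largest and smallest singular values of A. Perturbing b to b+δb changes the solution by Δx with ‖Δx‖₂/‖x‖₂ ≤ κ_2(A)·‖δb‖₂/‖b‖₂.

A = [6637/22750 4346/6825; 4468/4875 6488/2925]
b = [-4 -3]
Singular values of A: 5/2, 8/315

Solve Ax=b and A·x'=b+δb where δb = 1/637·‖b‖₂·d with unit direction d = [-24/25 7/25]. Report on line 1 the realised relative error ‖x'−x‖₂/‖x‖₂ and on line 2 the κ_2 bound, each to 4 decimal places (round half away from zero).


0.0026
0.1545

largest singular value 5/2, smallest 8/315
κ = σ_max/σ_min = (5/2)/(8/315) = 98.4375
perturbation bound = 98.4375·1/637 = 0.1545
solve Ax = b  →  x = [-109.6538 43.9558]
2-norm of b is 5.0000; of x, 118.1358
with δb = [-0.0075 0.0022], A·Δx = δb → ‖Δx‖ = 0.3091
realised ‖Δx‖/‖x‖ = 0.0026
realised/bound (from unrounded values) ≈ 0.0169


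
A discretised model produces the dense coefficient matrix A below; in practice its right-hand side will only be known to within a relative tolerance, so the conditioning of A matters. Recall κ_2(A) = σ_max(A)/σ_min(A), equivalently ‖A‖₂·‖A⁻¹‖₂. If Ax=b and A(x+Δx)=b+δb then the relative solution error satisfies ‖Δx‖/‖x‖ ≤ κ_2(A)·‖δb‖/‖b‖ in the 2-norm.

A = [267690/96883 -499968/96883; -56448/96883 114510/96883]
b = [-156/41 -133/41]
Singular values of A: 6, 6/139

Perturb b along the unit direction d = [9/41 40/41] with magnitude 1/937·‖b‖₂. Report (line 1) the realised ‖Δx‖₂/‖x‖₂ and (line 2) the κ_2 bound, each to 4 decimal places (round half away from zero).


0.0013
0.1483

from the listed singular values, σ₁ = 6, σ_n = 6/139
κ_2(A) = 6 / (6/139) = 139.0000
bound on ‖Δx‖/‖x‖: κ·ε = 139.0000·1/937 = 0.1483
solve Ax = b  →  x = [-82.0000 -43.1667]
2-norm of b is 5.0000; of x, 92.6680
re-solving with b+δb shifts x by Δx of norm 0.1236
relative error = 0.0013
tightness: 0.0013 against a bound of 0.1483 (unrounded ratio ≈ 0.0090)


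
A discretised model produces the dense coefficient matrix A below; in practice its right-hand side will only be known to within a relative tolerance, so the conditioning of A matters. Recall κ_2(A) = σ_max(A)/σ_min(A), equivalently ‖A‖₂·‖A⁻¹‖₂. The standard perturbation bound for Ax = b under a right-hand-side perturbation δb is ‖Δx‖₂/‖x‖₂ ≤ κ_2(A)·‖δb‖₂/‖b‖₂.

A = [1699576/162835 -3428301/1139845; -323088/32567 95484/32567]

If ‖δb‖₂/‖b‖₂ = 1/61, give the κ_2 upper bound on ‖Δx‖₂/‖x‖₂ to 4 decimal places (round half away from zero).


4.8326

M = AᵀA = [6537699136/31528225 -13347635736/220697575; -13347635736/220697575 27255422961/1544883025]. tr(M)=13904107225/61795321, det(M)=36000000/61795321
char-poly roots: 225 and 160000/61795321
κ_2(A) = √(λ_max/λ_min) = √(225 / (160000/61795321)) = 294.7875
perturbation bound = 294.7875·1/61 = 4.8326


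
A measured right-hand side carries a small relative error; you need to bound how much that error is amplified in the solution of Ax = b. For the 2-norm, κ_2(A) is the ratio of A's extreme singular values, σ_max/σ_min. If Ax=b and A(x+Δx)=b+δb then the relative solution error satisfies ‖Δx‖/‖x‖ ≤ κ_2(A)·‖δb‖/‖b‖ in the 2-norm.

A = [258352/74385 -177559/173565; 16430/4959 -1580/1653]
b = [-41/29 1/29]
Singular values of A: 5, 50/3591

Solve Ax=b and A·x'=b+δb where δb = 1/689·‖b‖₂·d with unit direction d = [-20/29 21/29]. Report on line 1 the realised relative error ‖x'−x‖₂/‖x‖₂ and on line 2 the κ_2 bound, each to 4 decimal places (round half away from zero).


0.0021
0.5212

from the listed singular values, σ₁ = 5, σ_n = 50/3591
κ_2(A) = 5 / (50/3591) = 359.1000
κ_2(A)·‖δb‖/‖b‖ = 0.5212
solve Ax = b  →  x = [19.9176 69.0032]
2-norm of b is 1.4142; of x, 71.8203
with δb = [-0.0014 0.0015], A·Δx = δb → ‖Δx‖ = 0.1474
dividing the unrounded norms, ‖Δx‖/‖x‖ = 0.0021
tightness: 0.0021 against a bound of 0.5212 (unrounded ratio ≈ 0.0039)


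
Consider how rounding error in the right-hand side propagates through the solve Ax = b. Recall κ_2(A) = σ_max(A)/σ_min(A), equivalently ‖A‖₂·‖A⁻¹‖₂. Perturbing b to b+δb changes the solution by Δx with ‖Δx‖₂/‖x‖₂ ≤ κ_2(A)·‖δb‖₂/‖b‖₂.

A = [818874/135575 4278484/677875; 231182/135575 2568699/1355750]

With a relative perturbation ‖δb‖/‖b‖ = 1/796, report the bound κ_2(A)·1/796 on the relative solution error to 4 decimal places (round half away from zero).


0.1527

AᵀA = [1158399592/29408929 6080732469/147044645; 6080732469/147044645 127711865449/2940892900]; tr = 289597889/3496900, det = 405769/874225
λ_max, λ_min = (289597889/3496900 ± √83844234375398721/12228309610000)/2 = 8281/100, 196/34969
κ = σ_max/σ_min = (91/10)/(14/187) = 121.5500
worst-case relative error ≤ 121.5500 × 1/796 = 0.1527


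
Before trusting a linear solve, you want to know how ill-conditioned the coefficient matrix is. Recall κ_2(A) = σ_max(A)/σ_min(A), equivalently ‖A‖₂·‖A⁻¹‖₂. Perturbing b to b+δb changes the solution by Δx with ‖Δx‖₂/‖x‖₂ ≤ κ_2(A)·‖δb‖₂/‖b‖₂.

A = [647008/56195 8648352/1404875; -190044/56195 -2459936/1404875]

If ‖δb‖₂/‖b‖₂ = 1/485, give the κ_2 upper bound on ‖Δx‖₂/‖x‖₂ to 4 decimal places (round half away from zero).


form AᵀA = [18189442960/126315121 48504392064/631575605; 48504392064/631575605 129352443904/3157878025] with trace 584088517904/3157878025 and determinant 1368408064/3157878025
eigenvalues of AᵀA: λ = (tr ± √(tr²−4·det))/2 = 4624/25, 295936/126315121
so κ_2 = √((4624/25) / (295936/126315121)) = 280.9750
worst-case relative error ≤ 280.9750 × 1/485 = 0.5793

0.5793


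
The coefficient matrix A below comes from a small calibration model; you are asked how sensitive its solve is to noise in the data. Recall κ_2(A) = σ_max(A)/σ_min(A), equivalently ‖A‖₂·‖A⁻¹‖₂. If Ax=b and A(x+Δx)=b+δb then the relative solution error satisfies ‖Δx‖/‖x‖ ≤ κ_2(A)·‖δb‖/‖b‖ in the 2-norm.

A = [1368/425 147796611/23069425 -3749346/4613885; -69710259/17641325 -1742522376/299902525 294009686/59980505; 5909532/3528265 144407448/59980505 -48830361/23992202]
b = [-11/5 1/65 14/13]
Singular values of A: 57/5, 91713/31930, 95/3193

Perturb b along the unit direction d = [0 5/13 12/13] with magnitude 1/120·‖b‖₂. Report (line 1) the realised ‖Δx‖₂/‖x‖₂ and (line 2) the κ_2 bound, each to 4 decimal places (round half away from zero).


0.0204
3.1930

σ_max = 57/5, σ_min = 95/3193
κ_2(A) = (57/5) / (95/3193) = 383.1600
perturbation bound = 383.1600·1/120 = 3.1930
solve Ax = b  →  x = [29.6151 -14.3519 6.8652]
‖b‖₂ = 2.4495 and ‖x‖₂ = 33.6179
with δb = [0.0000 0.0079 0.0188], A·Δx = δb → ‖Δx‖ = 0.6861
relative error = 0.0204
so the bound overstates the realised error by a factor of ≈ 156.4585 (computed from the unrounded values)


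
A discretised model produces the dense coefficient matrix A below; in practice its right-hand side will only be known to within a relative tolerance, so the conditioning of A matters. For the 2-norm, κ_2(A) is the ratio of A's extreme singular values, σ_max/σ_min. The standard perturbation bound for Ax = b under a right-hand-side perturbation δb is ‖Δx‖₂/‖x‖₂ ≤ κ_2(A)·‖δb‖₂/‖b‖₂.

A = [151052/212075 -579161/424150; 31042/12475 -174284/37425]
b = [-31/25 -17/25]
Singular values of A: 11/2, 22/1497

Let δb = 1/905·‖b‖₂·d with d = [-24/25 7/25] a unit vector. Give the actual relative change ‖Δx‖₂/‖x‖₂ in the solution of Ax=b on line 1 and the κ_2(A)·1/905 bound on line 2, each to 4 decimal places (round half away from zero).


from the listed singular values, σ₁ = 11/2, σ_n = 22/1497
condition number: (11/2) ÷ (22/1497) = 374.2500
bound on ‖Δx‖/‖x‖: κ·ε = 374.2500·1/905 = 0.4135
solve Ax = b  →  x = [59.9545 32.1818]
‖b‖₂ = 1.4142 and ‖x‖₂ = 68.0457
Δx = A⁻¹·δb where δb = 1/905·1.4142·d; ‖Δx‖ = 0.1063
realised ‖Δx‖/‖x‖ = 0.0016
realised/bound (from unrounded values) ≈ 0.0038

0.0016
0.4135


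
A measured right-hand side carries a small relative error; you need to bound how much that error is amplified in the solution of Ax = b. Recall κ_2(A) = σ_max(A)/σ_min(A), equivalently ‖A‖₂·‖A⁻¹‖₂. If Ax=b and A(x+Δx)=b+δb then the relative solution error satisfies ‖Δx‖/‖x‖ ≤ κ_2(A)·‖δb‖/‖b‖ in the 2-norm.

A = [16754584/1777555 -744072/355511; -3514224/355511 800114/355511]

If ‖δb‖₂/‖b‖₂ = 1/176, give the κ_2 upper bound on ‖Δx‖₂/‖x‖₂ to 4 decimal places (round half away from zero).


2.1236

AᵀA = [700904094016/3757077025 -31540447008/751415405; -31540447008/751415405 1419530980/150283081]; tr = 438068036/2235025, det = 614656/2235025
solving λ² − 438068036/2235025·λ + 614656/2235025 = 0 gives λ = 196, 3136/2235025
κ_2(A) = √(λ_max/λ_min) = √(196 / (3136/2235025)) = 373.7500
worst-case relative error ≤ 373.7500 × 1/176 = 2.1236


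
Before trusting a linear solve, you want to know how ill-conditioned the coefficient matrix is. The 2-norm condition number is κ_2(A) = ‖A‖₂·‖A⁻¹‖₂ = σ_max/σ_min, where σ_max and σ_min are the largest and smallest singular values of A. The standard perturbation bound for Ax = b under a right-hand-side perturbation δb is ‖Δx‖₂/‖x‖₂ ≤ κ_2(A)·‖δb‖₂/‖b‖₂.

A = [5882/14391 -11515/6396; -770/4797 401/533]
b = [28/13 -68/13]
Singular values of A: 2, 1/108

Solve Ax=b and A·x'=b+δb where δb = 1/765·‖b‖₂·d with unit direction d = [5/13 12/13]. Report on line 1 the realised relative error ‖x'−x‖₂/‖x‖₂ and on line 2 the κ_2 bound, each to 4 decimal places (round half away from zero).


0.0018
0.2824

largest singular value 2, smallest 1/108
κ = σ_max/σ_min = 2/(1/108) = 216.0000
κ_2(A)·‖δb‖/‖b‖ = 0.2824
solve Ax = b  →  x = [-421.0244 -96.7805]
‖b‖ = 5.6569, ‖x‖ = 432.0046
δb = ε·‖b‖·d = [0.0028 0.0068]; solving A·Δx = δb gives ‖Δx‖ = 0.7986
relative error = 0.0018
tightness: 0.0018 against a bound of 0.2824 (unrounded ratio ≈ 0.0065)


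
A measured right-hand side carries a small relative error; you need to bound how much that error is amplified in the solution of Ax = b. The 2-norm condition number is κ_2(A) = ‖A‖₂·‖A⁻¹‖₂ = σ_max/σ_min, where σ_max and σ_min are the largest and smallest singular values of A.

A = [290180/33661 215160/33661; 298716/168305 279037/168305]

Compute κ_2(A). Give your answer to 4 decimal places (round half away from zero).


41.0500

AᵀA = [1305378976/16851025 978126732/16851025; 978126732/16851025 734805049/16851025]; tr = 81607361/674041, det = 5856400/674041
λ_max, λ_min = (81607361/674041 ± √6643971554534721/454331269681)/2 = 121, 48400/674041
so κ_2 = √(121 / (48400/674041)) = 41.0500


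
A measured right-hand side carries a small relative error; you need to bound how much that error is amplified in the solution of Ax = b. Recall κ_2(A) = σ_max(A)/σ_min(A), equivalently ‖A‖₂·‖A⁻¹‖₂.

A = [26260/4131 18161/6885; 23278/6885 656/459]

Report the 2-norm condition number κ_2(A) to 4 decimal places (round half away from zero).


AᵀA = [76527604/1476225 2125748/98415; 2125748/98415 1476289/164025]; tr = 17962841/295245, det = 114244/4100625
char-poly roots: 1521/25 and 676/1476225
κ = σ_max/σ_min = (39/5)/(26/1215) = 364.5000

364.5000


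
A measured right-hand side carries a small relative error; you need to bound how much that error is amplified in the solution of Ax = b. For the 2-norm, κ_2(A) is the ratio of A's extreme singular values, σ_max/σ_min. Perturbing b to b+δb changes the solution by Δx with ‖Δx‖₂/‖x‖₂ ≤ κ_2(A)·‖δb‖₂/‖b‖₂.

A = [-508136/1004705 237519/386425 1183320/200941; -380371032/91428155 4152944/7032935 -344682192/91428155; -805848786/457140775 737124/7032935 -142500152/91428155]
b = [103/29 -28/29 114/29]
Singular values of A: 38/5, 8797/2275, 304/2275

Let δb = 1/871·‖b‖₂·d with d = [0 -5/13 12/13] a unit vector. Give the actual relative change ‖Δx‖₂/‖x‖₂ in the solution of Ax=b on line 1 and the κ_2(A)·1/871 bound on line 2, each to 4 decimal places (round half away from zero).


0.0015
0.0653

from the listed singular values, σ₁ = 38/5, σ_n = 304/2275
condition number: (38/5) ÷ (304/2275) = 56.8750
perturbation bound = 56.8750·1/871 = 0.0653
solve Ax = b  →  x = [-6.6629 -29.0338 3.0613]
2-norm of b is 5.3852; of x, 29.9454
δb = ε·‖b‖·d = [0.0000 -0.0024 0.0057]; solving A·Δx = δb gives ‖Δx‖ = 0.0463
dividing the unrounded norms, ‖Δx‖/‖x‖ = 0.0015
tightness: 0.0015 against a bound of 0.0653 (unrounded ratio ≈ 0.0237)


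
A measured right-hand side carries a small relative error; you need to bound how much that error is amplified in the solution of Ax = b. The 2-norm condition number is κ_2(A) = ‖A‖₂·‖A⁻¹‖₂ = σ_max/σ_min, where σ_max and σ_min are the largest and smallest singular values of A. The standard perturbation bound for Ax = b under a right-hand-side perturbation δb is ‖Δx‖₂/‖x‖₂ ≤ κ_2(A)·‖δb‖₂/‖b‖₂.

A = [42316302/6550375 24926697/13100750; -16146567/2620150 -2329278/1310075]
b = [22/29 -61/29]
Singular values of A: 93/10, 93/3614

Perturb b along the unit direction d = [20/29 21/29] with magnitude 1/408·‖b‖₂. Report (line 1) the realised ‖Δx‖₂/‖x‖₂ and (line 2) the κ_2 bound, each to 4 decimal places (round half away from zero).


0.0055
0.8858

from the listed singular values, σ₁ = 93/10, σ_n = 93/3614
κ_2(A) = (93/10) / (93/3614) = 361.4000
κ_2(A)·‖δb‖/‖b‖ = 0.8858
solve Ax = b  →  x = [11.0873 -37.2456]
‖b‖₂ = 2.2361 and ‖x‖₂ = 38.8608
with δb = [0.0038 0.0040], A·Δx = δb → ‖Δx‖ = 0.2130
realised ‖Δx‖/‖x‖ = 0.0055
realised/bound (from unrounded values) ≈ 0.0062


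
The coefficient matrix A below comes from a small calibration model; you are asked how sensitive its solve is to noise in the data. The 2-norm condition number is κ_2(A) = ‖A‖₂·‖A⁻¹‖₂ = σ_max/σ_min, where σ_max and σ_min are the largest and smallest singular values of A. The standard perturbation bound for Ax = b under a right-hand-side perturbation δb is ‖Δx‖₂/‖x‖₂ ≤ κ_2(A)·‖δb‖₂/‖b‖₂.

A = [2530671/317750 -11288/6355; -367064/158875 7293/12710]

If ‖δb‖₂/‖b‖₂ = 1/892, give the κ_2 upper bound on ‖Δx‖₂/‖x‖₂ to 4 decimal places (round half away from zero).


M = AᵀA = [11109183409/161544100 -124972848/8077205; -124972848/8077205 22514545/6461764]. tr(M)=3471757/48050, det(M)=83521/384400
eigenvalues of AᵀA: λ = (tr ± √(tr²−4·det))/2 = 289/4, 289/96100
σ_max=√(289/4)=(17/2), σ_min=√(289/96100)=(17/310) → κ = 155.0000
bound on ‖Δx‖/‖x‖: κ·ε = 155.0000·1/892 = 0.1738

0.1738


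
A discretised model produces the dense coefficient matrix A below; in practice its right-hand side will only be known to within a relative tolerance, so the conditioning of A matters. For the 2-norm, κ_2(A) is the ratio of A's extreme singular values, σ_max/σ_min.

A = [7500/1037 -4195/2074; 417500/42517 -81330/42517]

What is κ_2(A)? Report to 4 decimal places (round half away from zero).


AᵀA = [268862500000/1807695289 -60399506250/1807695289; -60399506250/1807695289 56040555625/7230781156]; tr = 673105625/4301476, det = 39062500/1075369
λ_max, λ_min = (673105625/4301476 ± √450382759906640625/18502695778576)/2 = 625/4, 250000/1075369
so κ_2 = √((625/4) / (250000/1075369)) = 25.9250

25.9250


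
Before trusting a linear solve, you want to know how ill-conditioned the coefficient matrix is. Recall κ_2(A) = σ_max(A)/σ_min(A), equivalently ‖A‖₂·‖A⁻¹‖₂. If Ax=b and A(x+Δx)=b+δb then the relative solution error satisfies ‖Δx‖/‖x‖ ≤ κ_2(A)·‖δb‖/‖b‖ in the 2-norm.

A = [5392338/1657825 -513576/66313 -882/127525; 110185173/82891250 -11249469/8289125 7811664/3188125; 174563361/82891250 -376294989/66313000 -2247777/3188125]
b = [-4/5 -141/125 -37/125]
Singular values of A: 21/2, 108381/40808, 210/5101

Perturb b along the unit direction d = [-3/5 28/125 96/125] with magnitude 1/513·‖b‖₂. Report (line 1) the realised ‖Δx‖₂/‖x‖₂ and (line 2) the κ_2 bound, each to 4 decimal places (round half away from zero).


from the listed singular values, σ₁ = 21/2, σ_n = 210/5101
κ = σ_max/σ_min = (21/2)/(210/5101) = 255.0500
bound on ‖Δx‖/‖x‖: κ·ε = 255.0500·1/513 = 0.4972
solve Ax = b  →  x = [-0.1339 0.0474 -0.3615]
‖b‖₂ = 1.4142 and ‖x‖₂ = 0.3884
Δx = A⁻¹·δb where δb = 1/513·1.4142·d; ‖Δx‖ = 0.0670
relative error = 0.1724
tightness: 0.1724 against a bound of 0.4972 (unrounded ratio ≈ 0.3468)

0.1724
0.4972


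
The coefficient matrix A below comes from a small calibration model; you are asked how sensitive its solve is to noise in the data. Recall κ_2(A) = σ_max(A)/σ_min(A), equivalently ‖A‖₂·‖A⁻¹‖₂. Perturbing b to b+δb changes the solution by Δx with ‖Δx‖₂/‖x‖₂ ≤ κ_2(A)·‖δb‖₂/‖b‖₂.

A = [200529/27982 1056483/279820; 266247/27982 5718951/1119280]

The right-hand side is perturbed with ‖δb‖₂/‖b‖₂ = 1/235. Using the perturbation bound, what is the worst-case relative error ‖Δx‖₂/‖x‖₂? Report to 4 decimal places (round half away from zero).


M = AᵀA = [55549672425/391496162 474015092985/6263938592; 474015092985/6263938592 2022596072361/50111508736]. tr(M)=31601917449/173396224, det(M)=332150625/693584896
λ_max, λ_min = (31601917449/173396224 ± √998623592789236427601/30066250497458176)/2 = 729/4, 455625/173396224
κ = σ_max/σ_min = (27/2)/(675/13168) = 263.3600
perturbation bound = 263.3600·1/235 = 1.1207

1.1207


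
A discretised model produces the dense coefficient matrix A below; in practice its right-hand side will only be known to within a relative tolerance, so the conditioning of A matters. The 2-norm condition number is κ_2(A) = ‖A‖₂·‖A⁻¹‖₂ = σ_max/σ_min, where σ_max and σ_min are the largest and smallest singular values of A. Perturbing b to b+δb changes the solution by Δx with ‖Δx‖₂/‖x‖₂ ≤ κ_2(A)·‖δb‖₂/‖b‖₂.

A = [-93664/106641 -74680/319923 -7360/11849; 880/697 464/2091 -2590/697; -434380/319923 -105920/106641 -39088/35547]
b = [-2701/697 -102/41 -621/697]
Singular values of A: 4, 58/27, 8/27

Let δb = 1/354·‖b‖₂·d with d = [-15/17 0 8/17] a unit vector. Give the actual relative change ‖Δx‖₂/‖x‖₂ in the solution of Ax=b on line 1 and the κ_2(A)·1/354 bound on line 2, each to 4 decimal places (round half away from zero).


largest singular value 4, smallest 8/27
condition number: 4 ÷ (8/27) = 13.5000
bound on ‖Δx‖/‖x‖: κ·ε = 13.5000·1/354 = 0.0381
solve Ax = b  →  x = [5.2853 -8.4957 1.9579]
‖b‖₂ = 4.6904 and ‖x‖₂ = 10.1953
with δb = [-0.0117 0.0000 0.0062], A·Δx = δb → ‖Δx‖ = 0.0447
realised ‖Δx‖/‖x‖ = 0.0044
realised/bound (from unrounded values) ≈ 0.1150

0.0044
0.0381


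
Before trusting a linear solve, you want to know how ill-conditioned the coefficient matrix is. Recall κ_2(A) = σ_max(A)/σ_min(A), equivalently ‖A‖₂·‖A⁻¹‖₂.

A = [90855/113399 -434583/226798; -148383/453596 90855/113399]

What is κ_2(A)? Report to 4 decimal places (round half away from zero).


335.5000

AᵀA = [911784681/1217451664 -547037955/304362916; -547037955/304362916 1312904781/304362916]; tr = 36469845/7203856, det = 6561/28815424
solving λ² − 36469845/7203856·λ + 6561/28815424 = 0 gives λ = 81/16, 81/1800964
so κ_2 = √((81/16) / (81/1800964)) = 335.5000


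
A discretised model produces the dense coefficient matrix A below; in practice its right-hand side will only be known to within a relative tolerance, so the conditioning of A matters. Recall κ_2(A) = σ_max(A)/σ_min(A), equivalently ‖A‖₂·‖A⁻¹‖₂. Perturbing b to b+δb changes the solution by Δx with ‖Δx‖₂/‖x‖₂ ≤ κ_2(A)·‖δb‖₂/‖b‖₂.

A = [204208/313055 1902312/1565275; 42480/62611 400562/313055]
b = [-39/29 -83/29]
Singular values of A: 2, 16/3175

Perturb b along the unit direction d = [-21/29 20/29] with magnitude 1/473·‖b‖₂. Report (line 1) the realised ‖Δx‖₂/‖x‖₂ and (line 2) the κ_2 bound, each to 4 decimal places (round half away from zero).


0.0067
0.8391

from the listed singular values, σ₁ = 2, σ_n = 16/3175
κ = σ_max/σ_min = 2/(16/3175) = 396.8750
bound on ‖Δx‖/‖x‖: κ·ε = 396.8750·1/473 = 0.8391
solve Ax = b  →  x = [174.3860 -94.7059]
2-norm of b is 3.1623; of x, 198.4432
re-solving with b+δb shifts x by Δx of norm 1.3267
realised ‖Δx‖/‖x‖ = 0.0067
so the bound overstates the realised error by a factor of ≈ 125.5065 (computed from the unrounded values)


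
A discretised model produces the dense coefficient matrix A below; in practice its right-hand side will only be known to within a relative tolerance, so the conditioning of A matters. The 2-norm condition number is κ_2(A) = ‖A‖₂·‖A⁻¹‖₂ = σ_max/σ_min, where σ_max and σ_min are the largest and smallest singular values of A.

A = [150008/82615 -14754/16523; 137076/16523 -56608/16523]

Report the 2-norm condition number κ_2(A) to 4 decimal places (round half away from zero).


71.3000

form AᵀA = [292830544/4060225 -24396912/812045; -24396912/812045 2035780/162409] with trace 2033876/24025 and determinant 33856/24025
λ_max, λ_min = (2033876/24025 ± √4133398021776/577200625)/2 = 2116/25, 16/961
σ_max=√(2116/25)=(46/5), σ_min=√(16/961)=(4/31) → κ = 71.3000


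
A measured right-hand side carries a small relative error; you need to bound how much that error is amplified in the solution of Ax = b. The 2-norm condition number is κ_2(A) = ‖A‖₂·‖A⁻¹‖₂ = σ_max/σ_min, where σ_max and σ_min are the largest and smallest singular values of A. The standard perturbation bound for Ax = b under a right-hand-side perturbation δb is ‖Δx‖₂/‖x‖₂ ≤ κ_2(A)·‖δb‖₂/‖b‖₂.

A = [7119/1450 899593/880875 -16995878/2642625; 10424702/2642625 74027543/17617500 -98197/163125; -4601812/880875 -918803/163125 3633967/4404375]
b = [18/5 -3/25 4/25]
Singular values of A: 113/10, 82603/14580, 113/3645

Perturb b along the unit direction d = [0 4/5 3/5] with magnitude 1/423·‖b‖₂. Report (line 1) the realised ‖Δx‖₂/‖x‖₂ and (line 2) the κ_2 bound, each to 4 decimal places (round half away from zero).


largest singular value 113/10, smallest 113/3645
condition number: (113/10) ÷ (113/3645) = 364.5000
bound on ‖Δx‖/‖x‖: κ·ε = 364.5000·1/423 = 0.8617
solve Ax = b  →  x = [0.1282 -0.2201 -0.4969]
‖b‖₂ = 3.6056 and ‖x‖₂ = 0.5583
with δb = [0.0000 0.0068 0.0051], A·Δx = δb → ‖Δx‖ = 0.2749
relative error = 0.4925
realised/bound (from unrounded values) ≈ 0.5715

0.4925
0.8617


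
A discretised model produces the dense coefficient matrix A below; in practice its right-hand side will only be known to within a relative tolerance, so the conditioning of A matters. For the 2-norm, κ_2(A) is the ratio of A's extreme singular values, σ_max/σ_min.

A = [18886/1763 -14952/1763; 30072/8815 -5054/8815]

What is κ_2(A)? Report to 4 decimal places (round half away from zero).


8.6000

AᵀA = [5842564/46225 -4290048/46225; -4290048/46225 3340036/46225]; tr = 367304/1849, det = 960400/1849
λ_max, λ_min = (367304/1849 ± √127809110016/3418801)/2 = 196, 4900/1849
σ_max=√196=14, σ_min=√(4900/1849)=(70/43) → κ = 8.6000


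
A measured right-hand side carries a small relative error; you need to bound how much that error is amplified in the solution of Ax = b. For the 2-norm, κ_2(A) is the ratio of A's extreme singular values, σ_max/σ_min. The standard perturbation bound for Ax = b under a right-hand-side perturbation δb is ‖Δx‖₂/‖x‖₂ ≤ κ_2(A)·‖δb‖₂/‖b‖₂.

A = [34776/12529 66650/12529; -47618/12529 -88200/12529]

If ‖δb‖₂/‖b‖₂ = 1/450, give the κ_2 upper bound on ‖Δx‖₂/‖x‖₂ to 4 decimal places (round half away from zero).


0.3276

M = AᵀA = [3476844100/156975841 6517728000/156975841; 6517728000/156975841 12221462500/156975841]. tr(M)=54319400/543169, det(M)=250000/543169
solving λ² − 54319400/543169·λ + 250000/543169 = 0 gives λ = 100, 2500/543169
so κ_2 = √(100 / (2500/543169)) = 147.4000
κ_2(A)·‖δb‖/‖b‖ = 0.3276


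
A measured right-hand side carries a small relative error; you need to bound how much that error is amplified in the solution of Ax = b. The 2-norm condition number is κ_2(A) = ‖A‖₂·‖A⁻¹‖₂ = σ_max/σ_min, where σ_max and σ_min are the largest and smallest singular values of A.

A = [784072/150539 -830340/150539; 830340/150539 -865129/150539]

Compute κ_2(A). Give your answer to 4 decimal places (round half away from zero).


AᵀA = [1550812624/26946481 -1628296740/26946481; -1628296740/26946481 1709765401/26946481]; tr = 3877025/32041, det = 7744/32041
eigenvalues of AᵀA: λ = (tr ± √(tr²−4·det))/2 = 121, 64/32041
σ_max=√121=11, σ_min=√(64/32041)=(8/179) → κ = 246.1250

246.1250


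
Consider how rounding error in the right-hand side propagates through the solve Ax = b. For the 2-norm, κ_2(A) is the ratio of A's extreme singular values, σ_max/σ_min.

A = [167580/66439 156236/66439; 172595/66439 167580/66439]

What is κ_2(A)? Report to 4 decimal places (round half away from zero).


98.7500

form AᵀA = [68813425/5248681 65523780/5248681; 65523780/5248681 62417056/5248681] with trace 156041/6241 and determinant 400/6241
solving λ² − 156041/6241·λ + 400/6241 = 0 gives λ = 25, 16/6241
κ_2(A) = √(λ_max/λ_min) = √(25 / (16/6241)) = 98.7500


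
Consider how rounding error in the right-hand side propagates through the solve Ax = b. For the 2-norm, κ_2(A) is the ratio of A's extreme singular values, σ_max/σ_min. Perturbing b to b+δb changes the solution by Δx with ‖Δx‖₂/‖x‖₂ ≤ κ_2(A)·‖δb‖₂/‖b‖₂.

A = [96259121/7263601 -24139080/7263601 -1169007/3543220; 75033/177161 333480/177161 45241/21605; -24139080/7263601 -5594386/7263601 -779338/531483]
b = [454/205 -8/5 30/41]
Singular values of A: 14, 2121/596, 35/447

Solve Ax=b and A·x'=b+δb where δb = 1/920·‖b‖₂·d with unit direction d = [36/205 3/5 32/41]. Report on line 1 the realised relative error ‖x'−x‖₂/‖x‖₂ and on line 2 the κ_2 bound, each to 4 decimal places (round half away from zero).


0.0677
0.1943

largest singular value 14, smallest 35/447
condition number: 14 ÷ (35/447) = 178.8000
κ_2(A)·‖δb‖/‖b‖ = 0.1943
solve Ax = b  →  x = [0.0543 -0.4095 -0.4070]
‖b‖₂ = 2.8284 and ‖x‖₂ = 0.5799
Δx = A⁻¹·δb where δb = 1/920·2.8284·d; ‖Δx‖ = 0.0393
realised ‖Δx‖/‖x‖ = 0.0677
tightness: 0.0677 against a bound of 0.1943 (unrounded ratio ≈ 0.3484)


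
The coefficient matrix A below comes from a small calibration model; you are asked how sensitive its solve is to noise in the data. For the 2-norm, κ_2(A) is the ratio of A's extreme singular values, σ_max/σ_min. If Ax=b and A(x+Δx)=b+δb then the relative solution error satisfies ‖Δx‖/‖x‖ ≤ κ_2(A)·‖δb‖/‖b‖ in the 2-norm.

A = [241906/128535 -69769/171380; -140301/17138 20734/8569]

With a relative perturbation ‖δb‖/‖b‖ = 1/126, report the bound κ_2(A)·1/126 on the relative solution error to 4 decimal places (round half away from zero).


0.4976

M = AᵀA = [2773978249/39312900 -134808947/6552150; -134808947/6552150 105191681/17472400]. tr(M)=481705525/6290064, det(M)=37515625/25160256
char-poly roots: 1225/16 and 30625/1572516
so κ_2 = √((1225/16) / (30625/1572516)) = 62.7000
κ_2(A)·‖δb‖/‖b‖ = 0.4976


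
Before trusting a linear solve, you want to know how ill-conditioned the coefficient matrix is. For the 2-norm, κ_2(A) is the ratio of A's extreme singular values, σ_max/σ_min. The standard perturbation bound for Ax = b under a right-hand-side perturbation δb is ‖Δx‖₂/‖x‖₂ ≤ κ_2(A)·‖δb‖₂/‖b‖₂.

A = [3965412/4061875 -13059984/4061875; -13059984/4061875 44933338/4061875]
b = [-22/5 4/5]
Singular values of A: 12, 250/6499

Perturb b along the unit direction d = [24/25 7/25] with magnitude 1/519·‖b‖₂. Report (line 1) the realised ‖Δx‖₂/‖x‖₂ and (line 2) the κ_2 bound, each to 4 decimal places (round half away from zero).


0.0022
0.6011

from the listed singular values, σ₁ = 12, σ_n = 250/6499
κ = σ_max/σ_min = 12/(250/6499) = 311.9520
bound on ‖Δx‖/‖x‖: κ·ε = 311.9520·1/519 = 0.6011
solve Ax = b  →  x = [-99.8713 -28.9555]
‖b‖₂ = 4.4721 and ‖x‖₂ = 103.9841
re-solving with b+δb shifts x by Δx of norm 0.2240
dividing the unrounded norms, ‖Δx‖/‖x‖ = 0.0022
realised/bound (from unrounded values) ≈ 0.0036


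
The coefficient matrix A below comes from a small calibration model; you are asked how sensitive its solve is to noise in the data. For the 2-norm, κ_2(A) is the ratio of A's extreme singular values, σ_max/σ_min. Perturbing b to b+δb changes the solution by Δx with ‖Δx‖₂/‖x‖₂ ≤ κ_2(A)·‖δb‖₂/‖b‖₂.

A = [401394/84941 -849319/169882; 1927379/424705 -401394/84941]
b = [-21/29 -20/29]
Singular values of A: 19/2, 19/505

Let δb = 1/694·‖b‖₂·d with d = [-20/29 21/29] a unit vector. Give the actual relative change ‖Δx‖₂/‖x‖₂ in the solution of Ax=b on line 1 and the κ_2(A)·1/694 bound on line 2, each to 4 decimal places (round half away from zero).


0.3638
0.3638

σ_max = 19/2, σ_min = 19/505
κ = σ_max/σ_min = (19/2)/(19/505) = 252.5000
perturbation bound = 252.5000·1/694 = 0.3638
solve Ax = b  →  x = [-0.0726 0.0762]
‖b‖₂ = 1.0000 and ‖x‖₂ = 0.1053
with δb = [-0.0010 0.0010], A·Δx = δb → ‖Δx‖ = 0.0383
realised ‖Δx‖/‖x‖ = 0.3638
so the bound is sharp here: realised error equals the bound


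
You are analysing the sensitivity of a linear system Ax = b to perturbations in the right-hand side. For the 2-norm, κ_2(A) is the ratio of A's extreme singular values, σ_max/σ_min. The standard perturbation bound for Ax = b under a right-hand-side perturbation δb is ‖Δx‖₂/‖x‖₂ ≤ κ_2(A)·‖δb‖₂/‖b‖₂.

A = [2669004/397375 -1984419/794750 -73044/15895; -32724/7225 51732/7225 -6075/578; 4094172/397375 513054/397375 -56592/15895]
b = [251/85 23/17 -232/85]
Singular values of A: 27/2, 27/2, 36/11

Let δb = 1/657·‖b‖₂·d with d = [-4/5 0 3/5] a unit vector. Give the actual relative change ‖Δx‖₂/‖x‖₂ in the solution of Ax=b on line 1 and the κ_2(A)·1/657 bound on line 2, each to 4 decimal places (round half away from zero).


largest singular value 27/2, smallest 36/11
condition number: (27/2) ÷ (36/11) = 4.1250
perturbation bound = 4.1250·1/657 = 0.0063
solve Ax = b  →  x = [-0.3633 -0.9811 -0.6405]
2-norm of b is 4.2426; of x, 1.2267
with δb = [-0.0052 0.0000 0.0039], A·Δx = δb → ‖Δx‖ = 0.0020
relative error = 0.0016
realised/bound (from unrounded values) ≈ 0.2562

0.0016
0.0063


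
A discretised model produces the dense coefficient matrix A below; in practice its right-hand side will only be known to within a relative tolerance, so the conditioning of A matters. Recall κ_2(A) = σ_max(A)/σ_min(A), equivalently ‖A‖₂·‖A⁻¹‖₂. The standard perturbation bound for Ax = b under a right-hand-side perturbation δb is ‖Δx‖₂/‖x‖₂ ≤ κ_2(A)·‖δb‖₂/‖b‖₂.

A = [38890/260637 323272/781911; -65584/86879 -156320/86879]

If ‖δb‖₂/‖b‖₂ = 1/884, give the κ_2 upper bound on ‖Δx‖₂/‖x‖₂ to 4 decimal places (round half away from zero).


AᵀA = [23928484/40411449 172146640/121234347; 172146640/121234347 1239628864/363703041]; tr = 8609380/2152089, det = 4096/2152089
eigenvalues of AᵀA: λ = (tr ± √(tr²−4·det))/2 = 4, 1024/2152089
κ_2(A) = √(λ_max/λ_min) = √(4 / (1024/2152089)) = 91.6875
κ_2(A)·‖δb‖/‖b‖ = 0.1037

0.1037


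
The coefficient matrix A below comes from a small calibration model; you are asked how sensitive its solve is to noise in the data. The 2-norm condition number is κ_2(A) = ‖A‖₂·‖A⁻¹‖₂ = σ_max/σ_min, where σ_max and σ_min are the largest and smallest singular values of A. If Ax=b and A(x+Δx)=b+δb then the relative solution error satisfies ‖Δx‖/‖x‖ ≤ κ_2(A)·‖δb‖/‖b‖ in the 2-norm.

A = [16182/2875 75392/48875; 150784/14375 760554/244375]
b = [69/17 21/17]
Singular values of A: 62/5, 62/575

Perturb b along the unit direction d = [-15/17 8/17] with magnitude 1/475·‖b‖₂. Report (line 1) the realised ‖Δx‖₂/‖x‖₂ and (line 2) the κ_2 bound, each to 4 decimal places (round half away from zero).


0.0030
0.2421

from the listed singular values, σ₁ = 62/5, σ_n = 62/575
condition number: (62/5) ÷ (62/575) = 115.0000
worst-case relative error ≤ 115.0000 × 1/475 = 0.2421
solve Ax = b  →  x = [8.0226 -26.6419]
‖b‖₂ = 4.2426 and ‖x‖₂ = 27.8236
with δb = [-0.0079 0.0042], A·Δx = δb → ‖Δx‖ = 0.0828
realised ‖Δx‖/‖x‖ = 0.0030
so the bound overstates the realised error by a factor of ≈ 81.3204 (computed from the unrounded values)


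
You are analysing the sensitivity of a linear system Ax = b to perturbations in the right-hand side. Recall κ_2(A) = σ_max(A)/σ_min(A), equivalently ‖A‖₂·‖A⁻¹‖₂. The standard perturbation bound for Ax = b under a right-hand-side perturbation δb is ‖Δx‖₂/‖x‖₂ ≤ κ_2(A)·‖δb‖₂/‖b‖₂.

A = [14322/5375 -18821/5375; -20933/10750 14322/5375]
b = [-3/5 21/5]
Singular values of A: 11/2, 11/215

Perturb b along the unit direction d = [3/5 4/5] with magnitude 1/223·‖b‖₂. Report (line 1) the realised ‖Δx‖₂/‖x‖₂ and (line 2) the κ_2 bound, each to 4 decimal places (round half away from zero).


largest singular value 11/2, smallest 11/215
κ = σ_max/σ_min = (11/2)/(11/215) = 107.5000
perturbation bound = 107.5000·1/223 = 0.4821
solve Ax = b  →  x = [46.5818 35.6182]
2-norm of b is 4.2426; of x, 58.6389
with δb = [0.0114 0.0152], A·Δx = δb → ‖Δx‖ = 0.3719
realised ‖Δx‖/‖x‖ = 0.0063
so the bound overstates the realised error by a factor of ≈ 76.0173 (computed from the unrounded values)

0.0063
0.4821


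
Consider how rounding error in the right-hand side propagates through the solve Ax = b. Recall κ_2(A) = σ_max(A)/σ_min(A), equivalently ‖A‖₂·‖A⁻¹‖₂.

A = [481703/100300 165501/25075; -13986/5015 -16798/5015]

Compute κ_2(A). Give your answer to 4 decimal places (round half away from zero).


form AᵀA = [1073636881/34810000 357148827/8702500; 357148827/8702500 119186509/2175625] with trace 119224841/1392400 and determinant 1874161/348100
eigenvalues of AᵀA: λ = (tr ± √(tr²−4·det))/2 = 1369/16, 5476/87025
σ_max=√(1369/16)=(37/4), σ_min=√(5476/87025)=(74/295) → κ = 36.8750

36.8750


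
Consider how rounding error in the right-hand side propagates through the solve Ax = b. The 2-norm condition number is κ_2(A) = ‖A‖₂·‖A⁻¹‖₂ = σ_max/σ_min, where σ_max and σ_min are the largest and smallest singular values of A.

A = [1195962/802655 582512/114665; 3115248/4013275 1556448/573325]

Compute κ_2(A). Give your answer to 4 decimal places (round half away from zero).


form AᵀA = [157311064836/55731405625 77042480736/7961629375; 77042480736/7961629375 37735419136/1137375625] with trace 3210154564/89170249 and determinant 921600/89170249
eigenvalues of AᵀA: λ = (tr ± √(tr²−4·det))/2 = 36, 25600/89170249
κ_2(A) = √(λ_max/λ_min) = √(36 / (25600/89170249)) = 354.1125

354.1125


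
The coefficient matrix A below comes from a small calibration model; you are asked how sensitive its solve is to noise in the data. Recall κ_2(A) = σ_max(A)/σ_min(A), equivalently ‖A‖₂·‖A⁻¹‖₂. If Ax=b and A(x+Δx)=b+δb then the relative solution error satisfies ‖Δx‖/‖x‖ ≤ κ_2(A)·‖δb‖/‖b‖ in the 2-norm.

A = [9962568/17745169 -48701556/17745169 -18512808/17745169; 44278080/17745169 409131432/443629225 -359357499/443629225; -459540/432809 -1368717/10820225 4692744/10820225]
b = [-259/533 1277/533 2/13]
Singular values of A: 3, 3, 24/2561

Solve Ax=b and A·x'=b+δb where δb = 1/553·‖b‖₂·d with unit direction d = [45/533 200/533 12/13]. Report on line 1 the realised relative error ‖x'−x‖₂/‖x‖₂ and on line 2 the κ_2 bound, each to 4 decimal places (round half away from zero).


0.0044
0.5789

σ_max = 3, σ_min = 24/2561
condition number: 3 ÷ (24/2561) = 320.1250
bound on ‖Δx‖/‖x‖: κ·ε = 320.1250·1/553 = 0.5789
solve Ax = b  →  x = [41.6571 -27.1882 94.4072]
2-norm of b is 2.4495; of x, 106.7109
Δx = A⁻¹·δb where δb = 1/553·2.4495·d; ‖Δx‖ = 0.4727
realised ‖Δx‖/‖x‖ = 0.0044
realised/bound (from unrounded values) ≈ 0.0077


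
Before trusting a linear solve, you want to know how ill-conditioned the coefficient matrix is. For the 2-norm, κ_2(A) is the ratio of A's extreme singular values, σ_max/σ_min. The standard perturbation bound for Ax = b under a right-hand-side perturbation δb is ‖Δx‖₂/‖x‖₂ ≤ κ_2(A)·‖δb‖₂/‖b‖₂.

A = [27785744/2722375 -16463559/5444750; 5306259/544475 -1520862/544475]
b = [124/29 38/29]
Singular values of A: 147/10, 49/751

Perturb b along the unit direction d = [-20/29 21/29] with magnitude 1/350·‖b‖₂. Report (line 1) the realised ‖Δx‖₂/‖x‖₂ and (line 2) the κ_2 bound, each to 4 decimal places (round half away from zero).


0.0064
0.6437

largest singular value 147/10, smallest 49/751
κ_2(A) = (147/10) / (49/751) = 225.3000
bound on ‖Δx‖/‖x‖: κ·ε = 225.3000·1/350 = 0.6437
solve Ax = b  →  x = [-8.3216 -29.5031]
‖b‖₂ = 4.4721 and ‖x‖₂ = 30.6543
re-solving with b+δb shifts x by Δx of norm 0.1958
dividing the unrounded norms, ‖Δx‖/‖x‖ = 0.0064
so the bound overstates the realised error by a factor of ≈ 100.7612 (computed from the unrounded values)
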